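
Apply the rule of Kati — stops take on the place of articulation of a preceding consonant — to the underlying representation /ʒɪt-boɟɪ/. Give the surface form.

[ʒɪtdoɟɪ]

The rule targets /b/ (voiced bilabial stop), which sits after the trigger /t/ (alveolar).
The voiced alveolar stop is [d], so /b/ → [d].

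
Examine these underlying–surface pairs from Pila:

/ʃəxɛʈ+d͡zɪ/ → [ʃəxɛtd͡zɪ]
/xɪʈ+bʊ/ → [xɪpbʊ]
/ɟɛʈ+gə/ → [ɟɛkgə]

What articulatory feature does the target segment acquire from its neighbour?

place

Underlying /ʈ/ is realised as [t] next to /d͡z/; /d͡z/ itself does not change.
/ʈ/ is retroflex while /d͡z/ is alveolar; the output [t] is alveolar, matching the trigger — so the feature that spreads is place.
The other alternating forms pattern the same way: /ʈ/ → [p] before /b/ (retroflex → bilabial, matching bilabial); /ʈ/ → [k] before /g/ (retroflex → velar, matching velar) — only place changes, and always toward the following segment.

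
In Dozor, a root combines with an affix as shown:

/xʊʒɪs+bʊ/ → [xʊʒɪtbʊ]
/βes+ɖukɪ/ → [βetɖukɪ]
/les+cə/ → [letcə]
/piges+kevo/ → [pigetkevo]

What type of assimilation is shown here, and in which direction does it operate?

regressive manner assimilation

The segment that alternates is /s/, which surfaces as [t] when adjacent to /b/.
/s/ is a fricative while /b/ is a stop; the output [t] is a stop, matching the trigger — so the feature that spreads is manner.
Place and voice are unchanged, so the assimilation is partial, not total.
The other alternating forms pattern the same way: /s/ → [t] before /ɖ/ (fricative → stop, matching a stop); /s/ → [t] before /c/ (fricative → stop, matching a stop); /s/ → [t] before /k/ (fricative → stop, matching a stop) — only manner changes, and always toward the following segment.
The trigger is the following segment, so the direction is regressive (anticipatory).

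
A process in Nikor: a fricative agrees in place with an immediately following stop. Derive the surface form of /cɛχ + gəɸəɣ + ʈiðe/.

The rule targets /χ/ (voiceless uvular fricative), which sits before the trigger /g/ (velar).
The voiceless velar fricative is [x], so /χ/ → [x].
At the second juncture, /ɣ/ likewise becomes [ʐ] adjacent to /ʈ/.

[cɛxgəɸəʐʈiðe]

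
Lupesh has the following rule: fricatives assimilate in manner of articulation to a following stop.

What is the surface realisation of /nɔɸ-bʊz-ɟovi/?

[nɔpbʊdɟovi]

/ɸ/ is a voiceless bilabial fricative. The following trigger /b/ is a stop, so /ɸ/ must become a stop as well.
The voiceless bilabial stop is [p], so /ɸ/ → [p].
At the second juncture, /z/ likewise becomes [d] adjacent to /ɟ/.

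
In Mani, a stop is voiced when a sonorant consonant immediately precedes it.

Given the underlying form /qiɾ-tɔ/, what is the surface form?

/t/ is a voiceless alveolar stop. The preceding trigger /ɾ/ is voiced, so /t/ must become voiced as well.
A voiced alveolar stop is [d], so the surface segment is [d].

[qiɾdɔ]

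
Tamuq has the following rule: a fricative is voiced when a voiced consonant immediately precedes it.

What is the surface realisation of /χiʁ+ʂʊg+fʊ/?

The rule targets /ʂ/ (voiceless retroflex fricative), which sits after the trigger /ʁ/ (voiced).
The voiced retroflex fricative is [ʐ], so /ʂ/ → [ʐ].
The same rule applies at the second boundary: /f/ → [v] next to /g/.

[χiʁʐʊgvʊ]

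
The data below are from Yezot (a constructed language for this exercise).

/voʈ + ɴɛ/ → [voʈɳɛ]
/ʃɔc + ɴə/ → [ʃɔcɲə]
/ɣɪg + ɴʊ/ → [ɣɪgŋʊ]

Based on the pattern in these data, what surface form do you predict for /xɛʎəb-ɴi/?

The data show progressive place assimilation: /ɴ/ → [ɳ] after /ʈ/; /ɴ/ → [ɲ] after /c/; /ɴ/ → [ŋ] after /g/. In each pair only place changes, matching the preceding consonant, while manner and voice stay constant.
/ɴ/ is a voiced uvular nasal. The preceding trigger /b/ is bilabial, so /ɴ/ must become bilabial as well.
A voiced bilabial nasal is [m], so the surface segment is [m].

[xɛʎəbmi]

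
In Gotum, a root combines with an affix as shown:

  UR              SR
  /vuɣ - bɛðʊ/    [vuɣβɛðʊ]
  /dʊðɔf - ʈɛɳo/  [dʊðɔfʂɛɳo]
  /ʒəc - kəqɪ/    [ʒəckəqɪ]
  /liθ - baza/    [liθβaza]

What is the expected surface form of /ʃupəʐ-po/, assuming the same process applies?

[ʃupəʐɸo]

The data show progressive manner assimilation: /b/ → [β] after /ɣ/; /ʈ/ → [ʂ] after /f/; /b/ → [β] after /θ/. In each pair only manner changes, matching the preceding consonant, while place and voice stay constant.
No alternation appears in [ʒəckəqɪ]: there the adjacent consonants already agree in manner (/k/ and /c/ are both stops), so this form is consistent with the same rule.
The rule targets /p/ (voiceless bilabial stop), which sits after the trigger /ʐ/ (fricative).
A voiceless bilabial fricative is [ɸ], so the surface segment is [ɸ].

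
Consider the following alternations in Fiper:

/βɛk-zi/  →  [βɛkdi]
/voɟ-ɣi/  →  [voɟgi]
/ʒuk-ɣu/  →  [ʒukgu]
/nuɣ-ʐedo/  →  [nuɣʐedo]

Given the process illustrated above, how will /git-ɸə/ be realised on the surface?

The data show progressive manner assimilation: /z/ → [d] after /k/; /ɣ/ → [g] after /ɟ/; /ɣ/ → [g] after /k/. In each pair only manner changes, matching the preceding consonant, while place and voice stay constant.
Nothing changes in [nuɣʐedo]: there the adjacent consonants already agree in manner (/ʐ/ and /ɣ/ are both fricatives), so this form is consistent with the same rule.
The rule targets /ɸ/ (voiceless bilabial fricative), which sits after the trigger /t/ (stop).
Changing only its manner to stop gives [p] — the voiceless bilabial stop.

[gitpə]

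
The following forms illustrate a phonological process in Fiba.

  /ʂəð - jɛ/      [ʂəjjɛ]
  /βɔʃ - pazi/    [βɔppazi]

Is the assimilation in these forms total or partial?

Comparing underlying and surface forms, /ð/ → [j] is the alternation; the neighbouring /j/ is constant.
The output [j] is identical to the trigger /j/ — every feature (place, manner, voicing) has been copied — so this is total assimilation.
The other form behaves the same way: /ʃ/ → [p] before /p/ — in each case the output is a copy of the following consonant.

total assimilation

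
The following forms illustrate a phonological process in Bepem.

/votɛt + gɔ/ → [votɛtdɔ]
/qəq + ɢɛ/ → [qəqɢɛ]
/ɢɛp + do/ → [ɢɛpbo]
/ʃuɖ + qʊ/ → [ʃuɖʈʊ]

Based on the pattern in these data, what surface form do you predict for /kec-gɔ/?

The data show progressive place assimilation: /g/ → [d] after /t/; /d/ → [b] after /p/; /q/ → [ʈ] after /ɖ/. In each pair only place changes, matching the preceding consonant, while manner and voice stay constant.
Nothing changes in [qəqɢɛ]: there the adjacent consonants already agree in place (/ɢ/ and /q/ are both uvular), so this form is consistent with the same rule.
/g/ is a voiced velar stop. The preceding trigger /c/ is palatal, so /g/ must become palatal as well.
A voiced palatal stop is [ɟ], so the surface segment is [ɟ].

[kecɟɔ]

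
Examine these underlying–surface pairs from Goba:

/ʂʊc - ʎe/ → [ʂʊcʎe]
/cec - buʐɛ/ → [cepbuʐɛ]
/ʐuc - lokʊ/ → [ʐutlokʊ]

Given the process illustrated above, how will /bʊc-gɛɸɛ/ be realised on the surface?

The data show regressive place assimilation: /c/ → [p] before /b/; /c/ → [t] before /l/. In each pair only place changes, matching the following consonant, while manner and voice stay constant.
No alternation appears in [ʂʊcʎe]: there the adjacent consonants already agree in place (/c/ and /ʎ/ are both palatal), so this form is consistent with the same rule.
The rule targets /c/ (voiceless palatal stop), which sits before the trigger /g/ (velar).
The voiceless velar stop is [k], so /c/ → [k].

[bʊkgɛɸɛ]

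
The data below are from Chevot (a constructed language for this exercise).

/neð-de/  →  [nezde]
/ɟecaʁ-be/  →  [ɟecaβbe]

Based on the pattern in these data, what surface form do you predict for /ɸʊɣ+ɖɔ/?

The data show regressive place assimilation: /ð/ → [z] before /d/; /ʁ/ → [β] before /b/. In each pair only place changes, matching the following consonant, while manner and voice stay constant.
The rule targets /ɣ/ (voiced velar fricative), which sits before the trigger /ɖ/ (retroflex).
Changing only its place to retroflex gives [ʐ] — the voiced retroflex fricative.

[ɸʊʐɖɔ]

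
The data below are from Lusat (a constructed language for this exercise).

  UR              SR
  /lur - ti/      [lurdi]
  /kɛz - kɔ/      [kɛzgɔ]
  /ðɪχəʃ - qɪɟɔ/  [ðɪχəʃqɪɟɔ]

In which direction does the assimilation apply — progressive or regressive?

progressive

Underlying /t/ is realised as [d] next to /r/; /r/ itself does not change.
/t/ is voiceless while /r/ is voiced; the output [d] is voiced, matching the trigger — so the feature that spreads is voicing.
The other alternating form patterns the same way: /k/ → [g] after /z/ (voiceless → voiced, matching voiced) — only voicing changes, and always toward the preceding segment.
No alternation appears in [ðɪχəʃqɪɟɔ]: there the adjacent consonants already agree in voicing (/q/ and /ʃ/ are both voiceless), so this form is consistent with the same rule.
The trigger is the preceding segment, so the direction is progressive (perseverative).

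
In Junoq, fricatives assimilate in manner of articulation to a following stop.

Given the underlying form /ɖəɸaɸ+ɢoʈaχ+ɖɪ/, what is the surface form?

The rule targets /ɸ/ (voiceless bilabial fricative), which sits before the trigger /ɢ/ (stop).
Changing only its manner to stop gives [p] — the voiceless bilabial stop.
At the second juncture, /χ/ likewise becomes [q] adjacent to /ɖ/.

[ɖəɸapɢoʈaqɖɪ]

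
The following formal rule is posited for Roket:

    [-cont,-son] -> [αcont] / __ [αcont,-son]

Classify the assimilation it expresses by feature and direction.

The rule copies [cont] (continuancy) from the environment onto the target stops; since [±cont] encodes the stop/fricative manner contrast, the assimilating dimension is manner.
Since the environment is written after the underscore, the trigger follows the target; the direction is regressive.

regressive manner assimilation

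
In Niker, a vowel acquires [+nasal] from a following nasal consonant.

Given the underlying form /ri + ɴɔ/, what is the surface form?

/i/ sits next to the nasal /ɴ/ and is therefore nasalised to [ĩ].

[rĩɴɔ]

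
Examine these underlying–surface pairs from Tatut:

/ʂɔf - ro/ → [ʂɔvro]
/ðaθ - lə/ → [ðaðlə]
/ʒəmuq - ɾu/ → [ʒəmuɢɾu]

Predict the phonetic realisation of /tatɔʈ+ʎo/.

[tatɔɖʎo]

The data show regressive voicing assimilation: /f/ → [v] before /r/; /θ/ → [ð] before /l/; /q/ → [ɢ] before /ɾ/. In each pair only voicing changes, matching the following consonant, while place and manner stay constant.
/ʈ/ is a voiceless retroflex stop. The following trigger /ʎ/ is voiced, so /ʈ/ must become voiced as well.
Changing only its voicing to voiced gives [ɖ] — the voiced retroflex stop.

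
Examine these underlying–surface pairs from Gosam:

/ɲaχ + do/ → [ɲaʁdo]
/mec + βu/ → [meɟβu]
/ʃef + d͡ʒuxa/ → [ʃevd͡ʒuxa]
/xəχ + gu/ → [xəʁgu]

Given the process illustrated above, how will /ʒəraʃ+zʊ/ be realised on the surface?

[ʒəraʒzʊ]

The data show regressive voicing assimilation: /χ/ → [ʁ] before /d/; /c/ → [ɟ] before /β/; /f/ → [v] before /d͡ʒ/; /χ/ → [ʁ] before /g/. In each pair only voicing changes, matching the following consonant, while place and manner stay constant.
/ʃ/ is a voiceless postalveolar fricative. The following trigger /z/ is voiced, so /ʃ/ must become voiced as well.
Changing only its voicing to voiced gives [ʒ] — the voiced postalveolar fricative.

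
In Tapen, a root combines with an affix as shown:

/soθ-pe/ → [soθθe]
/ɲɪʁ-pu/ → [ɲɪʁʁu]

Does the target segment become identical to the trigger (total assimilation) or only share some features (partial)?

total assimilation

Underlying /p/ is realised as [θ] next to /θ/; /θ/ itself does not change.
The output [θ] is identical to the trigger /θ/ — every feature (place, manner, voicing) has been copied — so this is total assimilation.
The remaining alternation confirms this: /p/ → [ʁ] after /ʁ/ — in each case the output is a copy of the preceding consonant.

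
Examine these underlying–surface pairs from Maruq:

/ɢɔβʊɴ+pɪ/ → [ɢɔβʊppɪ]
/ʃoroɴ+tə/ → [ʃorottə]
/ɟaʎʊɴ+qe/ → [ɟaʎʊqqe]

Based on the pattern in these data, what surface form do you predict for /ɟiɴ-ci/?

[ɟicci]

The data show regressive total assimilation (/ɴ/ → [p] before /p/; /ɴ/ → [t] before /t/; /ɴ/ → [q] before /q/): in every case the target segment becomes identical to its following neighbour, copying more than a single feature.
/ɴ/ is the segment targeted by the rule; it sits immediately before /c/, so it assimilates completely and surfaces as [c].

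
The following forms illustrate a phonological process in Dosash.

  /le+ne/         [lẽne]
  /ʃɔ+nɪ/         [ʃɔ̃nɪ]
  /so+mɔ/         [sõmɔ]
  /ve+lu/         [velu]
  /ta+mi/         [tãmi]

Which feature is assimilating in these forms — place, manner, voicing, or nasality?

The vowel /e/ surfaces as nasalised [ẽ] next to the following nasal /n/ — it has acquired the [+nasal] feature of its neighbour.
The other forms show the same pattern: /ɔ/ → [ɔ̃] before /n/; /o/ → [õ] before /m/; /a/ → [ã] before /m/ — each time a vowel is nasalised next to a following nasal.
No change occurs in [velu] because the vowel at the boundary is adjacent to an oral consonant, not a nasal (/e/ next to /l/).

nasality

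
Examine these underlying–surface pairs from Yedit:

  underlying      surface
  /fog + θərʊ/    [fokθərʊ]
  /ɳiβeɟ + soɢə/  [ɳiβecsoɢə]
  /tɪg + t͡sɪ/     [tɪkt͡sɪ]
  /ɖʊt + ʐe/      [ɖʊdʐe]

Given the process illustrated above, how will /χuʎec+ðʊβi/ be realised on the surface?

[χuʎeɟðʊβi]

The data show regressive voicing assimilation: /g/ → [k] before /θ/; /ɟ/ → [c] before /s/; /g/ → [k] before /t͡s/; /t/ → [d] before /ʐ/. In each pair only voicing changes, matching the following consonant, while place and manner stay constant.
The rule targets /c/ (voiceless palatal stop), which sits before the trigger /ð/ (voiced).
The voiced palatal stop is [ɟ], so /c/ → [ɟ].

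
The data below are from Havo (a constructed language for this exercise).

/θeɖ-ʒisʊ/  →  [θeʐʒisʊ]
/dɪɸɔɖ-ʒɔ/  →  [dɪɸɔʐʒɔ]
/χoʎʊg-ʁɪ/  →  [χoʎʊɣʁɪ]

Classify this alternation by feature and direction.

The segment that alternates is /ɖ/, which surfaces as [ʐ] when adjacent to /ʒ/.
The change stop → fricative matches the manner of the following /ʒ/, identifying this as manner assimilation.
Place and voice are unchanged, so the assimilation is partial, not total.
The other alternating form patterns the same way: /g/ → [ɣ] before /ʁ/ (stop → fricative, matching a fricative) — only manner changes, and always toward the following segment.
Since the segment that changes precedes the conditioning segment, the assimilation is regressive.

regressive manner assimilation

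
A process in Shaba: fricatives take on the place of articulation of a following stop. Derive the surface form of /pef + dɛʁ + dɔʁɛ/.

[pesdɛzdɔʁɛ]

The rule targets /f/ (voiceless labiodental fricative), which sits before the trigger /d/ (alveolar).
A voiceless alveolar fricative is [s], so the surface segment is [s].
The same rule applies at the second boundary: /ʁ/ → [z] next to /d/.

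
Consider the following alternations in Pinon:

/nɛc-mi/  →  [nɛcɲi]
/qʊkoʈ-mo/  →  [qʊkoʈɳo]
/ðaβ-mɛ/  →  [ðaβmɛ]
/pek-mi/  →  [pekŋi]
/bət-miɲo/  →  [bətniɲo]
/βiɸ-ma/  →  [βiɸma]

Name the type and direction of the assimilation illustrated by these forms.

Underlying /m/ is realised as [ɲ] next to /c/; /c/ itself does not change.
/m/ is bilabial while /c/ is palatal; the output [ɲ] is palatal, matching the trigger — so the feature that spreads is place.
Manner and voice are unchanged, so the assimilation is partial, not total.
The other alternating forms pattern the same way: /m/ → [ɳ] after /ʈ/ (bilabial → retroflex, matching retroflex); /m/ → [ŋ] after /k/ (bilabial → velar, matching velar); /m/ → [n] after /t/ (bilabial → alveolar, matching alveolar) — only place changes, and always toward the preceding segment.
No alternation appears in [ðaβmɛ], [βiɸma]: there the adjacent consonants already agree in place (/m/ and /β/ are both bilabial; /m/ and /ɸ/ are both bilabial), so these forms are consistent with the same rule.
Since the segment that changes follows the conditioning segment, the assimilation is progressive.

progressive place assimilation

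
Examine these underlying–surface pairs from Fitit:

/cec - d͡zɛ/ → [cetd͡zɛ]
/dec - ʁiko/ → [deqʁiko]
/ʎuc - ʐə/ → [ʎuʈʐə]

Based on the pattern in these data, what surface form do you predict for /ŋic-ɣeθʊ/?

The data show regressive place assimilation: /c/ → [t] before /d͡z/; /c/ → [q] before /ʁ/; /c/ → [ʈ] before /ʐ/. In each pair only place changes, matching the following consonant, while manner and voice stay constant.
The rule targets /c/ (voiceless palatal stop), which sits before the trigger /ɣ/ (velar).
Changing only its place to velar gives [k] — the voiceless velar stop.

[ŋikɣeθʊ]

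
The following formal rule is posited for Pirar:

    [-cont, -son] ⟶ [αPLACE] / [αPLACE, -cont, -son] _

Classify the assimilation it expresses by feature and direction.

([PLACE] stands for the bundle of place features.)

progressive place assimilation

The shared variable α links the value of the place features (abbreviated [PLACE]) on the target to the same value on the neighbouring segment, so place is the feature that assimilates.
The conditioning segment sits to the left of the focus bar, meaning the trigger precedes the segment that changes — progressive assimilation.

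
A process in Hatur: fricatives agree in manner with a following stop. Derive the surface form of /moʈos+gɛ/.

[moʈotgɛ]

The rule targets /s/ (voiceless alveolar fricative), which sits before the trigger /g/ (stop).
A voiceless alveolar stop is [t], so the surface segment is [t].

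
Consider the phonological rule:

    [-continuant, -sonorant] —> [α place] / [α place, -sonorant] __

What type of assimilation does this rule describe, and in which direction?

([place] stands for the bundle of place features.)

progressive place assimilation

The rule copies the place features (abbreviated [place]) from the environment onto the target, so the assimilating feature is place.
Since the environment is written before the underscore, the trigger precedes the target; the direction is progressive.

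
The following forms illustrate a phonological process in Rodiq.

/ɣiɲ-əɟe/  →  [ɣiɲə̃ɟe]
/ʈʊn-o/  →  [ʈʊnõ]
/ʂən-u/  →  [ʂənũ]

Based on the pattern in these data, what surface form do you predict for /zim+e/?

[zimẽ]

The data show progressive nasality assimilation (vowel nasalisation): /ə/ → [ə̃] after /ɲ/; /o/ → [õ] after /n/; /u/ → [ũ] after /n/ — a vowel is nasalised by an immediately preceding nasal consonant.
The vowel /e/ is adjacent to the preceding nasal /m/, so it acquires [+nasal] and surfaces as [ẽ].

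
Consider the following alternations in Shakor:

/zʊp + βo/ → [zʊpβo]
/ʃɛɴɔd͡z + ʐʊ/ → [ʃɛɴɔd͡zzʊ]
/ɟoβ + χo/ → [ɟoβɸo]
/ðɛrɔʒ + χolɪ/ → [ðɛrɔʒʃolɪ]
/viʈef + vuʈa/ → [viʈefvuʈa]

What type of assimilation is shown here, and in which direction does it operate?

Underlying /ʐ/ is realised as [z] next to /d͡z/; /d͡z/ itself does not change.
The change retroflex → alveolar matches the place of the preceding /d͡z/, identifying this as place assimilation.
Manner and voice are unchanged, so the assimilation is partial, not total.
The same holds elsewhere in the data: /χ/ → [ɸ] after /β/ (uvular → bilabial, matching bilabial); /χ/ → [ʃ] after /ʒ/ (uvular → postalveolar, matching postalveolar) — only place changes, and always toward the preceding segment.
No alternation appears in [zʊpβo], [viʈefvuʈa]: there the adjacent consonants already agree in place (/β/ and /p/ are both bilabial; /v/ and /f/ are both labiodental), so these forms are consistent with the same rule.
Since the segment that changes follows the conditioning segment, the assimilation is progressive.

progressive place assimilation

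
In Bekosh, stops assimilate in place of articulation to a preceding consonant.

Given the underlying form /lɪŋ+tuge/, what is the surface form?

[lɪŋkuge]

/t/ is a voiceless alveolar stop. The preceding trigger /ŋ/ is velar, so /t/ must become velar as well.
A voiceless velar stop is [k], so the surface segment is [k].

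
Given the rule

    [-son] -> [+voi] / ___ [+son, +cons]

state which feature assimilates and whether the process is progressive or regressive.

regressive voicing assimilation

The target ([-son], obstruents) acquires [+voi] next to a sonorant consonant ([+son, +cons]) — it takes on the voicing of its neighbour, so the feature that spreads is voicing.
The conditioning segment sits to the right of the focus bar, meaning the trigger follows the segment that changes — regressive assimilation.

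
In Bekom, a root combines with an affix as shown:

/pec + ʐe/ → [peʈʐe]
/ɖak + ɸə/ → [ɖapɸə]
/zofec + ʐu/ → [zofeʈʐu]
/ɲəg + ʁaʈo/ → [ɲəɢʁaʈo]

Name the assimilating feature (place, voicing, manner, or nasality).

The segment that alternates is /c/, which surfaces as [ʈ] when adjacent to /ʐ/.
The change palatal → retroflex matches the place of the following /ʐ/, identifying this as place assimilation.
The other alternating forms pattern the same way: /k/ → [p] before /ɸ/ (velar → bilabial, matching bilabial); /g/ → [ɢ] before /ʁ/ (velar → uvular, matching uvular) — only place changes, and always toward the following segment.

place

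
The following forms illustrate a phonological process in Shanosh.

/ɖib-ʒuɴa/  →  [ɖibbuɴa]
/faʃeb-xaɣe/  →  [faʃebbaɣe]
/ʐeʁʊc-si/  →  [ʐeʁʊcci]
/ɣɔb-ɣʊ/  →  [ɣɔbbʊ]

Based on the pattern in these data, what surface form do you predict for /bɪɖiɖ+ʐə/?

The data show progressive total assimilation (/ʒ/ → [b] after /b/; /x/ → [b] after /b/; /s/ → [c] after /c/; /ɣ/ → [b] after /b/): in every case the target segment becomes identical to its preceding neighbour, copying more than a single feature.
/ʐ/ is the segment targeted by the rule; it sits immediately after /ɖ/, so it assimilates completely and surfaces as [ɖ].

[bɪɖiɖɖə]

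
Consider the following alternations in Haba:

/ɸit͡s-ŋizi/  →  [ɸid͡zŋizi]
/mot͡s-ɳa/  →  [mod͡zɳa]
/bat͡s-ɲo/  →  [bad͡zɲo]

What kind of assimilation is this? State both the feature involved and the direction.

Underlying /t͡s/ is realised as [d͡z] next to /ŋ/; /ŋ/ itself does not change.
/t͡s/ is voiceless while /ŋ/ is voiced; the output [d͡z] is voiced, matching the trigger — so the feature that spreads is voicing.
Place and manner are unchanged, so the assimilation is partial, not total.
The same holds elsewhere in the data: /t͡s/ → [d͡z] before /ɳ/ (voiceless → voiced, matching voiced); /t͡s/ → [d͡z] before /ɲ/ (voiceless → voiced, matching voiced) — only voicing changes, and always toward the following segment.
Since the segment that changes precedes the conditioning segment, the assimilation is regressive.

regressive voicing assimilation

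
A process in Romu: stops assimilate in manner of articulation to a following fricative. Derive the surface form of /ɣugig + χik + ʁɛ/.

[ɣugiɣχixʁɛ]

The rule targets /g/ (voiced velar stop), which sits before the trigger /χ/ (fricative).
The voiced velar fricative is [ɣ], so /g/ → [ɣ].
At the second juncture, /k/ likewise becomes [x] adjacent to /ʁ/.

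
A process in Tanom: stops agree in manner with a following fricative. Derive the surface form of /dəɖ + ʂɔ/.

The rule targets /ɖ/ (voiced retroflex stop), which sits before the trigger /ʂ/ (fricative).
Changing only its manner to fricative gives [ʐ] — the voiced retroflex fricative.

[dəʐʂɔ]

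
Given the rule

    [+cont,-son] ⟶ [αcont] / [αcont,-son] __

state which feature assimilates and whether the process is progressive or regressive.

progressive manner assimilation

The shared variable α links the value of [cont] on the target to that of the neighbouring obstruent. [cont] distinguishes stops from fricatives — a manner-of-articulation feature — so this is manner assimilation.
Since the environment is written before the underscore, the trigger precedes the target; the direction is progressive.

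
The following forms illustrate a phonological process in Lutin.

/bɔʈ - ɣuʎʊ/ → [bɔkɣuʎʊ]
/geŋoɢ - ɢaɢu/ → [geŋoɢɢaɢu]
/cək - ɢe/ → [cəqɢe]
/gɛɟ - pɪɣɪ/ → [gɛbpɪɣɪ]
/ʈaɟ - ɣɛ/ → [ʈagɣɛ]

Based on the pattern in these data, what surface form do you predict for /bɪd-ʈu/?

The data show regressive place assimilation: /ʈ/ → [k] before /ɣ/; /k/ → [q] before /ɢ/; /ɟ/ → [b] before /p/; /ɟ/ → [g] before /ɣ/. In each pair only place changes, matching the following consonant, while manner and voice stay constant.
Nothing changes in [geŋoɢɢaɢu]: there the adjacent consonants already agree in place (/ɢ/ and /ɢ/ are both uvular), so this form is consistent with the same rule.
/d/ is a voiced alveolar stop. The following trigger /ʈ/ is retroflex, so /d/ must become retroflex as well.
The voiced retroflex stop is [ɖ], so /d/ → [ɖ].

[bɪɖʈu]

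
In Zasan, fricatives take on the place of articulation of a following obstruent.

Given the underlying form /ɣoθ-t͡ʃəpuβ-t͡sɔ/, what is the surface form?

The rule targets /θ/ (voiceless dental fricative), which sits before the trigger /t͡ʃ/ (postalveolar).
Changing only its place to postalveolar gives [ʃ] — the voiceless postalveolar fricative.
The same rule applies at the second boundary: /β/ → [z] next to /t͡s/.

[ɣoʃt͡ʃəpuzt͡sɔ]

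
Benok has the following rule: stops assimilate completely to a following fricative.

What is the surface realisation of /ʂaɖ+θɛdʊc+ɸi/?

[ʂaθθɛdʊɸɸi]

/ɖ/ is the segment targeted by the rule; it sits immediately before /θ/, so it assimilates completely and surfaces as [θ].
The same rule applies at the second boundary: /c/ → [ɸ] next to /ɸ/.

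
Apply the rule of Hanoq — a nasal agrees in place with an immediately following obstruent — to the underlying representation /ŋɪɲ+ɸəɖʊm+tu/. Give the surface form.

The rule targets /ɲ/ (voiced palatal nasal), which sits before the trigger /ɸ/ (bilabial).
Changing only its place to bilabial gives [m] — the voiced bilabial nasal.
At the second juncture, /m/ likewise becomes [n] adjacent to /t/.

[ŋɪmɸəɖʊntu]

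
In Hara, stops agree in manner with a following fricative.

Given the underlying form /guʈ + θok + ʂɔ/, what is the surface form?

[guʂθoxʂɔ]

The rule targets /ʈ/ (voiceless retroflex stop), which sits before the trigger /θ/ (fricative).
Changing only its manner to fricative gives [ʂ] — the voiceless retroflex fricative.
The same rule applies at the second boundary: /k/ → [x] next to /ʂ/.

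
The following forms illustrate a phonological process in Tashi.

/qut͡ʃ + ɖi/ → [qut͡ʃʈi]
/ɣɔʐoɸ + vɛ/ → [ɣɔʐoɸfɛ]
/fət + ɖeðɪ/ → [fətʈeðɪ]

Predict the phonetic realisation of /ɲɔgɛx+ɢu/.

[ɲɔgɛxqu]

The data show progressive voicing assimilation: /ɖ/ → [ʈ] after /t͡ʃ/; /v/ → [f] after /ɸ/; /ɖ/ → [ʈ] after /t/. In each pair only voicing changes, matching the preceding consonant, while place and manner stay constant.
/ɢ/ is a voiced uvular stop. The preceding trigger /x/ is voiceless, so /ɢ/ must become voiceless as well.
Changing only its voicing to voiceless gives [q] — the voiceless uvular stop.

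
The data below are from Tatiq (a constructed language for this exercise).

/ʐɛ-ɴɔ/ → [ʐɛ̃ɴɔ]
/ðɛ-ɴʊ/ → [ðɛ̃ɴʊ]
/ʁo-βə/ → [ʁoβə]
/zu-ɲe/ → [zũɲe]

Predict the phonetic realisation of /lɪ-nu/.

The data show regressive nasality assimilation (vowel nasalisation): /ɛ/ → [ɛ̃] before /ɴ/; /u/ → [ũ] before /ɲ/ — a vowel is nasalised by an immediately following nasal consonant.
No change occurs in [ʁoβə] because the vowel at the boundary is adjacent to an oral consonant, not a nasal (/o/ next to /β/).
The vowel /ɪ/ is adjacent to the following nasal /n/, so it acquires [+nasal] and surfaces as [ɪ̃].

[lɪ̃nu]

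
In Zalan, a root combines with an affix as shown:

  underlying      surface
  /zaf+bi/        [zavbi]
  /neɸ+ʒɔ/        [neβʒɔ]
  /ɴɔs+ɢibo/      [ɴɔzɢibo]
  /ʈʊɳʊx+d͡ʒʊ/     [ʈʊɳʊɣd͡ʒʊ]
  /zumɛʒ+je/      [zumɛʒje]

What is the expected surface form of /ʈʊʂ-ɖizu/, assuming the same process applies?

The data show regressive voicing assimilation: /f/ → [v] before /b/; /ɸ/ → [β] before /ʒ/; /s/ → [z] before /ɢ/; /x/ → [ɣ] before /d͡ʒ/. In each pair only voicing changes, matching the following consonant, while place and manner stay constant.
No alternation appears in [zumɛʒje]: there the adjacent consonants already agree in voicing (/ʒ/ and /j/ are both voiced), so this form is consistent with the same rule.
/ʂ/ is a voiceless retroflex fricative. The following trigger /ɖ/ is voiced, so /ʂ/ must become voiced as well.
Changing only its voicing to voiced gives [ʐ] — the voiced retroflex fricative.

[ʈʊʐɖizu]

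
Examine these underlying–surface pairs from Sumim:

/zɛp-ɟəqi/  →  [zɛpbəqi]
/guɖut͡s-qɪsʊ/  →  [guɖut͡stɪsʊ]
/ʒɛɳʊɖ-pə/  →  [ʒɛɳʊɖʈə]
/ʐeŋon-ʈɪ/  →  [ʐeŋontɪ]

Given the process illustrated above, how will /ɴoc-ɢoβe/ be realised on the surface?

[ɴocɟoβe]

The data show progressive place assimilation: /ɟ/ → [b] after /p/; /q/ → [t] after /t͡s/; /p/ → [ʈ] after /ɖ/; /ʈ/ → [t] after /n/. In each pair only place changes, matching the preceding consonant, while manner and voice stay constant.
The rule targets /ɢ/ (voiced uvular stop), which sits after the trigger /c/ (palatal).
A voiced palatal stop is [ɟ], so the surface segment is [ɟ].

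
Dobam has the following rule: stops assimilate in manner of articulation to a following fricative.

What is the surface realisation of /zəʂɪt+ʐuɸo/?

[zəʂɪsʐuɸo]

/t/ is a voiceless alveolar stop. The following trigger /ʐ/ is a fricative, so /t/ must become a fricative as well.
The voiceless alveolar fricative is [s], so /t/ → [s].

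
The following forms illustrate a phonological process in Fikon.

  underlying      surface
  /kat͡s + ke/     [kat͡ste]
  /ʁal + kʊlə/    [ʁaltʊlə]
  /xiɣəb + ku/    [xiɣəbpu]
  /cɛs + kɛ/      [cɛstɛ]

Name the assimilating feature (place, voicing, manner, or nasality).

place

Underlying /k/ is realised as [t] next to /t͡s/; /t͡s/ itself does not change.
The change velar → alveolar matches the place of the preceding /t͡s/, identifying this as place assimilation.
The other alternating forms pattern the same way: /k/ → [t] after /l/ (velar → alveolar, matching alveolar); /k/ → [p] after /b/ (velar → bilabial, matching bilabial); /k/ → [t] after /s/ (velar → alveolar, matching alveolar) — only place changes, and always toward the preceding segment.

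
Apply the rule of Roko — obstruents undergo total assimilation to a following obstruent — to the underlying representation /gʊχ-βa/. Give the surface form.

[gʊββa]

/χ/ is the segment targeted by the rule; it sits immediately before /β/, so it assimilates completely and surfaces as [β].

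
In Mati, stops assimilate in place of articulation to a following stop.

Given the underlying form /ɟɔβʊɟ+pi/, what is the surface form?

[ɟɔβʊbpi]

/ɟ/ is a voiced palatal stop. The following trigger /p/ is bilabial, so /ɟ/ must become bilabial as well.
Changing only its place to bilabial gives [b] — the voiced bilabial stop.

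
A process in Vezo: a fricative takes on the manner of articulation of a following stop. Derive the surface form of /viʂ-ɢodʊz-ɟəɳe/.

/ʂ/ is a voiceless retroflex fricative. The following trigger /ɢ/ is a stop, so /ʂ/ must become a stop as well.
Changing only its manner to stop gives [ʈ] — the voiceless retroflex stop.
At the second juncture, /z/ likewise becomes [d] adjacent to /ɟ/.

[viʈɢodʊdɟəɳe]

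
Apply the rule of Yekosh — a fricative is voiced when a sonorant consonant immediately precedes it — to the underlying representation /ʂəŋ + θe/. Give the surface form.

[ʂəŋðe]

/θ/ is a voiceless dental fricative. The preceding trigger /ŋ/ is voiced, so /θ/ must become voiced as well.
The voiced dental fricative is [ð], so /θ/ → [ð].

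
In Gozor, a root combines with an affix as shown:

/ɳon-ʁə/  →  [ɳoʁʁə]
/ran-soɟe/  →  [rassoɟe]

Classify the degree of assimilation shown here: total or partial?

total assimilation

The segment that alternates is /n/, which surfaces as [ʁ] when adjacent to /ʁ/.
The output [ʁ] is identical to the trigger /ʁ/ — every feature (place, manner, voicing) has been copied — so this is total assimilation.
The other form behaves the same way: /n/ → [s] before /s/ — in each case the output is a copy of the following consonant.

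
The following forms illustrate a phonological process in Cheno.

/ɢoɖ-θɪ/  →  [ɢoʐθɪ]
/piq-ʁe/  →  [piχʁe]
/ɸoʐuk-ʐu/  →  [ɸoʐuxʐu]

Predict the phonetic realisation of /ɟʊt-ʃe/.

The data show regressive manner assimilation: /ɖ/ → [ʐ] before /θ/; /q/ → [χ] before /ʁ/; /k/ → [x] before /ʐ/. In each pair only manner changes, matching the following consonant, while place and voice stay constant.
The rule targets /t/ (voiceless alveolar stop), which sits before the trigger /ʃ/ (fricative).
A voiceless alveolar fricative is [s], so the surface segment is [s].

[ɟʊsʃe]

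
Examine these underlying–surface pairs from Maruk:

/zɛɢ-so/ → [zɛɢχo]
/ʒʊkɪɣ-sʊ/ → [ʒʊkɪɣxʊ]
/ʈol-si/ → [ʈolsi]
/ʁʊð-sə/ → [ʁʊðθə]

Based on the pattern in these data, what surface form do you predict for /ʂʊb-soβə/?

[ʂʊbɸoβə]

The data show progressive place assimilation: /s/ → [χ] after /ɢ/; /s/ → [x] after /ɣ/; /s/ → [θ] after /ð/. In each pair only place changes, matching the preceding consonant, while manner and voice stay constant.
Nothing changes in [ʈolsi]: there the adjacent consonants already agree in place (/s/ and /l/ are both alveolar), so this form is consistent with the same rule.
The rule targets /s/ (voiceless alveolar fricative), which sits after the trigger /b/ (bilabial).
A voiceless bilabial fricative is [ɸ], so the surface segment is [ɸ].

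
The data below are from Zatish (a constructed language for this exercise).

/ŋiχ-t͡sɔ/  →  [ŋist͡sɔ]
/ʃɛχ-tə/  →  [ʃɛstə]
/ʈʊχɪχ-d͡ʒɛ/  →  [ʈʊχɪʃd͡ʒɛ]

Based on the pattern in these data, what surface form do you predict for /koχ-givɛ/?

[koxgivɛ]

The data show regressive place assimilation: /χ/ → [s] before /t͡s/; /χ/ → [s] before /t/; /χ/ → [ʃ] before /d͡ʒ/. In each pair only place changes, matching the following consonant, while manner and voice stay constant.
The rule targets /χ/ (voiceless uvular fricative), which sits before the trigger /g/ (velar).
The voiceless velar fricative is [x], so /χ/ → [x].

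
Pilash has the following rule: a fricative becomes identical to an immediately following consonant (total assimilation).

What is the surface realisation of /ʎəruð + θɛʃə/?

[ʎəruθθɛʃə]

/ð/ is the segment targeted by the rule; it sits immediately before /θ/, so it assimilates completely and surfaces as [θ].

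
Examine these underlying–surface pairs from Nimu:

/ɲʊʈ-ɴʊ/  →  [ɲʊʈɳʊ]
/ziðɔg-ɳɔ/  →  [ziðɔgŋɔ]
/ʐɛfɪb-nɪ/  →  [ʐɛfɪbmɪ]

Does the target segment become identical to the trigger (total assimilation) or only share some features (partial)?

Underlying /ɴ/ is realised as [ɳ] next to /ʈ/; /ʈ/ itself does not change.
The change uvular → retroflex matches the place of the preceding /ʈ/, identifying this as place assimilation.
Manner and voice are unchanged, so the assimilation is partial, not total.
The other alternating forms pattern the same way: /ɳ/ → [ŋ] after /g/ (retroflex → velar, matching velar); /n/ → [m] after /b/ (alveolar → bilabial, matching bilabial) — only place changes, and always toward the preceding segment.

partial assimilation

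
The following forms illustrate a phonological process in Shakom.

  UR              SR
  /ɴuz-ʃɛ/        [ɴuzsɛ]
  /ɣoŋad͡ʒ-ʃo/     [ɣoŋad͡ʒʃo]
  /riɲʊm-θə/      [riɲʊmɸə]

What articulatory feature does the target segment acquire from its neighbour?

Underlying /ʃ/ is realised as [s] next to /z/; /z/ itself does not change.
The change postalveolar → alveolar matches the place of the preceding /z/, identifying this as place assimilation.
Checking the remaining alternation: /θ/ → [ɸ] after /m/ (dental → bilabial, matching bilabial) — only place changes, and always toward the preceding segment.
No alternation appears in [ɣoŋad͡ʒʃo]: there the adjacent consonants already agree in place (/ʃ/ and /d͡ʒ/ are both postalveolar), so this form is consistent with the same rule.

place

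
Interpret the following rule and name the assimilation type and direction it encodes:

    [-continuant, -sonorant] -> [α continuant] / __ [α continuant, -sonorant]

regressive manner assimilation

The rule copies [continuant] (continuancy) from the environment onto the target stops; since [±continuant] encodes the stop/fricative manner contrast, the assimilating dimension is manner.
Since the environment is written after the underscore, the trigger follows the target; the direction is regressive.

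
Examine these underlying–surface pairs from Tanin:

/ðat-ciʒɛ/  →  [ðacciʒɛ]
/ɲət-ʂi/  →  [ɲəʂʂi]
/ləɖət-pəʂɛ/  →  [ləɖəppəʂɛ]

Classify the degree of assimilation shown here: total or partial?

Comparing underlying and surface forms, /t/ → [ʂ] is the alternation; the neighbouring /ʂ/ is constant.
The output [ʂ] is identical to the trigger /ʂ/ — every feature (place, manner, voicing) has been copied — so this is total assimilation.
The remaining alternations confirm this: /t/ → [c] before /c/; /t/ → [p] before /p/ — in each case the output is a copy of the following consonant.

total assimilation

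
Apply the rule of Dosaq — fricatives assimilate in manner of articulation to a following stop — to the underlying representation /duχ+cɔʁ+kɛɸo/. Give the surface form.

[duqcɔɢkɛɸo]

/χ/ is a voiceless uvular fricative. The following trigger /c/ is a stop, so /χ/ must become a stop as well.
The voiceless uvular stop is [q], so /χ/ → [q].
At the second juncture, /ʁ/ likewise becomes [ɢ] adjacent to /k/.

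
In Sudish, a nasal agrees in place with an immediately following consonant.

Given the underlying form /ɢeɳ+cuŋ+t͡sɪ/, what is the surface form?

[ɢeɲcunt͡sɪ]

/ɳ/ is a voiced retroflex nasal. The following trigger /c/ is palatal, so /ɳ/ must become palatal as well.
The voiced palatal nasal is [ɲ], so /ɳ/ → [ɲ].
At the second juncture, /ŋ/ likewise becomes [n] adjacent to /t͡s/.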